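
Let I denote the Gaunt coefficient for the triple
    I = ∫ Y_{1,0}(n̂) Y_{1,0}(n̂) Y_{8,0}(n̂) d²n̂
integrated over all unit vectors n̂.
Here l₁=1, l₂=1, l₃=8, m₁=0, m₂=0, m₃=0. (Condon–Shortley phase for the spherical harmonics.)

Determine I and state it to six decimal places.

0.000000

l₃=8 ∉ [0,2] — triangle fails ⇒ I = 0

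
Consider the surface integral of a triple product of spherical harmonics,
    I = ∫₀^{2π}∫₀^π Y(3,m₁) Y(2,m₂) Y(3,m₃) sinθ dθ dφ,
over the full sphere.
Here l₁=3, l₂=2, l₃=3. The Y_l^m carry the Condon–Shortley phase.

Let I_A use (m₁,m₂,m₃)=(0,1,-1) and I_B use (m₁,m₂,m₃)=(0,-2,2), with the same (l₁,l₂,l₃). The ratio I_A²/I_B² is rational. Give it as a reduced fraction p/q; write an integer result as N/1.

1/10

l's match ⇒ only the (l;m) 3-j factors differ between A and B.
A: triangle coeff Δ(3,2,3) = 1/3780; Σ_t [1,2]: t=1:−1/8 t=2:+1/12 = -1/24; (3j)²=1/210 [(3 2 3; 0 1 -1)], sign=-1
B: triangle coeff Δ(3,2,3) = 1/3780; Σ_t [0,0]: t=0:+1/24 = 1/24; (3j)²=1/21 [(3 2 3; 0 -2 2)], sign=-1
I_A²/I_B² = (1/210)/(1/21) = 1/10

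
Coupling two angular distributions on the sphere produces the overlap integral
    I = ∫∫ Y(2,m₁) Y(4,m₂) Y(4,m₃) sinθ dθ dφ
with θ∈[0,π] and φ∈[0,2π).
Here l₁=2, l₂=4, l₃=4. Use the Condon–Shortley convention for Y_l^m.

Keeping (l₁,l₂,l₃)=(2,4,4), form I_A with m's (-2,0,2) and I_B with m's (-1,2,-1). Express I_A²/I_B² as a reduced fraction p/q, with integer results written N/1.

l's match ⇒ only the (l;m) 3-j factors differ between A and B.
A: triangle coeff Δ(2,4,4) = 1/13860; Σ_t [2,2]: t=2:+1/192 = 1/192; (3j)²=3/77 [(2 4 4; -2 0 2)], sign=+1
B: triangle coeff Δ(2,4,4) = 1/13860; Σ_t [1,2]: t=1:−1/240 t=2:+1/96 = 1/160; (3j)²=27/1540 [(2 4 4; -1 2 -1)], sign=-1
I_A²/I_B² = (3/77)/(27/1540) = 20/9

20/9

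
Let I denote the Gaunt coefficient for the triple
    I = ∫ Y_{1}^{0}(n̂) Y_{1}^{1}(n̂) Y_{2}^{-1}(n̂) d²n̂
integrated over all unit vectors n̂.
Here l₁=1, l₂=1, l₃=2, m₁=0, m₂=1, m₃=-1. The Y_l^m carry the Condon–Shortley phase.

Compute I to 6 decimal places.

-0.218510

Checks pass: Σm=0; 4 even; l₃=2∈[0,2].
(2·1+1)(2·1+1)(2·2+1) = 45
Δ: 0! 2! 2! / 5! → 1/30
sum: t=0:+1/1 = 1/1
3j²(1 1 2; 0 0 0) = Δ·Π!·Σ² = 2/15  (sign +1)
sum: t=0:+1/2 = 1/2
3j²(1 1 2; 0 1 -1) = Δ·Π!·Σ² = 1/10  (sign -1)
combine: 4πI² = 45·2/15·1/10 = 3/5
take √, sign -1: I = -0.21850969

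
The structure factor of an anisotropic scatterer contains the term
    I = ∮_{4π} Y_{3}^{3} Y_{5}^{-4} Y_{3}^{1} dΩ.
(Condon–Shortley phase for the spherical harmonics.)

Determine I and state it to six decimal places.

0.000000

Σlᵢ=11 odd — θ-integrand is odd under cosθ→−cosθ; I=0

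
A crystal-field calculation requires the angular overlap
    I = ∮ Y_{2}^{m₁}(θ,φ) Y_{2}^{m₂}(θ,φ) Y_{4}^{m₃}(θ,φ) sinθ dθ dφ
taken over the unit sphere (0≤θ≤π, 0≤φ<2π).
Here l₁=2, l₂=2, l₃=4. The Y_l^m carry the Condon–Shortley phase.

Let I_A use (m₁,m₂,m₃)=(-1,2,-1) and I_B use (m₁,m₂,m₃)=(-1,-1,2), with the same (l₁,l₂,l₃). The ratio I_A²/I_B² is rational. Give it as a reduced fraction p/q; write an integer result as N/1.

Same 2,2,4: normalisation and zero-m 3j drop out of the ratio.
A: Δ: 0! 4! 4! / 9! → 1/630; sum: t=0:+1/144 = 1/144; 3j²(2 2 4; -1 2 -1) = Δ·Π!·Σ² = 1/126  (sign -1)
B: Δ: 0! 4! 4! / 9! → 1/630; sum: t=0:+1/36 = 1/36; 3j²(2 2 4; -1 -1 2) = Δ·Π!·Σ² = 4/63  (sign +1)
I_A²/I_B² = (1/126)/(4/63) = 1/8

1/8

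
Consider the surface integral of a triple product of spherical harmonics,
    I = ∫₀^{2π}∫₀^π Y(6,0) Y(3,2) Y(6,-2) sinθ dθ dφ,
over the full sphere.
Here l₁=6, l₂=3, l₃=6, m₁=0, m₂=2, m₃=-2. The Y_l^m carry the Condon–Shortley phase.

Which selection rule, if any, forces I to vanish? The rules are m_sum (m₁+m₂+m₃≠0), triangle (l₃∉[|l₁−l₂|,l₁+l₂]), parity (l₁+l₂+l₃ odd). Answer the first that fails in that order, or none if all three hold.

parity

Σmᵢ = 0  ✓
l₃∈[|l₁−l₂|,l₁+l₂]=[3,9], have l₃=6  ✓
Σlᵢ = 15 ⇒ odd  ✗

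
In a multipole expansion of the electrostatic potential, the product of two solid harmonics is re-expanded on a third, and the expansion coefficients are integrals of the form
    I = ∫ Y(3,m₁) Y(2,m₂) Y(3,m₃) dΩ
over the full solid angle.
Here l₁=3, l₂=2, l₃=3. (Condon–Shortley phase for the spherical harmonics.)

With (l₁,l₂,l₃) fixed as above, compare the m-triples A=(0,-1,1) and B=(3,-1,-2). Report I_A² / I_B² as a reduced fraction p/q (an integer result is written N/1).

l's match ⇒ only the (l;m) 3-j factors differ between A and B.
A: triangle coeff Δ(3,2,3) = 1/3780; Σ_t [0,1]: t=0:+1/12 t=1:−1/8 = -1/24; (3j)²=1/210 [(3 2 3; 0 -1 1)], sign=-1
B: triangle coeff Δ(3,2,3) = 1/3780; Σ_t [0,0]: t=0:+1/48 = 1/48; (3j)²=5/84 [(3 2 3; 3 -1 -2)], sign=-1
I_A²/I_B² = (1/210)/(5/84) = 2/25

2/25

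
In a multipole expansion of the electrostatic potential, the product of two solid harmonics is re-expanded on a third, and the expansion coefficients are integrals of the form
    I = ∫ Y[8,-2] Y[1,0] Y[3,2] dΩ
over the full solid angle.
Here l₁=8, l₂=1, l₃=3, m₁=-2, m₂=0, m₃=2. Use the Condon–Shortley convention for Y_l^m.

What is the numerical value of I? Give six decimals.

0.000000

l₃=3 ∉ [7,9] — triangle fails ⇒ I = 0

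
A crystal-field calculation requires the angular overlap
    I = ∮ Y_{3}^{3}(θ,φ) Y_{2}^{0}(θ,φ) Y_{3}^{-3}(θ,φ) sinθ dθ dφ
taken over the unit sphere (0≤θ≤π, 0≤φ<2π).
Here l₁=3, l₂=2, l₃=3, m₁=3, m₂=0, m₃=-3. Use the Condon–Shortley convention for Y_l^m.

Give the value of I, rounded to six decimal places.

Rules hold: Σm=0, L=8 even, 1≤3≤5.
N = 7·5·7 = 245
Δ = 2!·4!·2!/9! = 1/3780
Racah Σ t=0..2: t=0:+1/24 t=1:−1/4 t=2:+1/24 = -1/6
⇒ 3j(3 2 3; 0 0 0)² = 4/105, sgn +1
Racah Σ t=0..0: t=0:+1/96 = 1/96
⇒ 3j(3 2 3; 3 0 -3)² = 5/84, sgn +1
4πI² = N·(3j₀)²·(3jₘ)² = 5/9
I = +1·√(0.555556/4π) = 0.21026104

0.210261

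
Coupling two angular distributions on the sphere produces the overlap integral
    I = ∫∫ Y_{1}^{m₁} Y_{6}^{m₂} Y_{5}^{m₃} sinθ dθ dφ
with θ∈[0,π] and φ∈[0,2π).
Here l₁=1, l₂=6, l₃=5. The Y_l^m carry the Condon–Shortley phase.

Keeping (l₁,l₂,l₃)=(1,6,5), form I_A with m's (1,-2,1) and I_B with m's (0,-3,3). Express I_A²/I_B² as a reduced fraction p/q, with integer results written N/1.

28/27

l's match ⇒ only the (l;m) 3-j factors differ between A and B.
A: triangle coeff Δ(1,6,5) = 1/858; Σ_t [0,0]: t=0:+1/34560 = 1/34560; (3j)²=14/429 [(1 6 5; 1 -2 1)], sign=+1
B: triangle coeff Δ(1,6,5) = 1/858; Σ_t [1,1]: t=1:−1/80640 = -1/80640; (3j)²=9/286 [(1 6 5; 0 -3 3)], sign=-1
I_A²/I_B² = (14/429)/(9/286) = 28/27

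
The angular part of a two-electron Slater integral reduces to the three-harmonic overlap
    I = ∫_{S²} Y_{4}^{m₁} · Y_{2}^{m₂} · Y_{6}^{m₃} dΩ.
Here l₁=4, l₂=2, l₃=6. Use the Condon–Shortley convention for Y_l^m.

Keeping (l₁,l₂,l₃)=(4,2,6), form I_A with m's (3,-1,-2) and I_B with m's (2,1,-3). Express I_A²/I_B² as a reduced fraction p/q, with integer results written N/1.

l's match ⇒ only the (l;m) 3-j factors differ between A and B.
A: triangle coeff Δ(4,2,6) = 1/6435; Σ_t [0,0]: t=0:+1/30240 = 1/30240; (3j)²=32/6435 [(4 2 6; 3 -1 -2)], sign=+1
B: triangle coeff Δ(4,2,6) = 1/6435; Σ_t [0,0]: t=0:+1/8640 = 1/8640; (3j)²=28/715 [(4 2 6; 2 1 -3)], sign=-1
I_A²/I_B² = (32/6435)/(28/715) = 8/63

8/63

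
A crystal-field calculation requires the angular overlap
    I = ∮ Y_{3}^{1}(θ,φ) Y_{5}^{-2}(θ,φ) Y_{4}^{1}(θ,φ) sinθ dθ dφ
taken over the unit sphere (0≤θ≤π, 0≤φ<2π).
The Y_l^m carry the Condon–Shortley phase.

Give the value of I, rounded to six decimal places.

0.148044

Rules hold: Σm=0, L=12 even, 2≤4≤8.
N = 7·11·9 = 693
Δ = 4!·2!·6!/13! = 1/180180
Racah Σ t=1..3: t=1:−1/576 t=2:+1/144 t=3:−1/576 = 1/288
⇒ 3j(3 5 4; 0 0 0)² = 20/1001, sgn +1
Racah Σ t=0..2: t=0:+1/1728 t=1:−1/288 t=2:+1/960 = -1/540
⇒ 3j(3 5 4; 1 -2 1)² = 128/6435, sgn +1
4πI² = N·(3j₀)²·(3jₘ)² = 512/1859
I = +1·√(0.275417/4π) = 0.14804384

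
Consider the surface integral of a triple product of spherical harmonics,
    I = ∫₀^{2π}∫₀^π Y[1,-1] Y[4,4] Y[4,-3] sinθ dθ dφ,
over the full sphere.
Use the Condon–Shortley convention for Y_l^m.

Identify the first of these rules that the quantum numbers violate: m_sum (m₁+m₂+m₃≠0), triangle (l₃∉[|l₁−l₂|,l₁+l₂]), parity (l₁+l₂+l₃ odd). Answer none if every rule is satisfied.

azimuthal sum: -1 + 4 − 3 = 0  ✓
3 ≤ 4 ≤ 5 (triangle on l)  ✓
L = 1 + 4 + 4 = 9 (odd)  ✗

parity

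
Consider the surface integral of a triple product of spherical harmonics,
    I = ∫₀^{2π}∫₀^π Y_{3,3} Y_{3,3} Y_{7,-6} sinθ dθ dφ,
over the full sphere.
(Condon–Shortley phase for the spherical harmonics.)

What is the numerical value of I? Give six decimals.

triangle: need 0≤l₃≤6, have 7; I=0

0.000000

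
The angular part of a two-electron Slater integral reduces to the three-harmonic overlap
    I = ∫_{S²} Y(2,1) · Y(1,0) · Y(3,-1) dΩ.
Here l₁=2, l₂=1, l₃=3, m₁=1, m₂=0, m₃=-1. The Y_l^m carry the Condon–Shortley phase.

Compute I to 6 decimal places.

Checks pass: Σm=0; 6 even; l₃=3∈[1,3].
(2·2+1)(2·1+1)(2·3+1) = 105
Δ: 0! 4! 2! / 7! → 1/105
sum: t=0:+1/4 = 1/4
3j²(2 1 3; 0 0 0) = Δ·Π!·Σ² = 3/35  (sign -1)
sum: t=0:+1/6 = 1/6
3j²(2 1 3; 1 0 -1) = Δ·Π!·Σ² = 8/105  (sign +1)
combine: 4πI² = 105·3/35·8/105 = 24/35
take √, sign -1: I = -0.23359668

-0.233597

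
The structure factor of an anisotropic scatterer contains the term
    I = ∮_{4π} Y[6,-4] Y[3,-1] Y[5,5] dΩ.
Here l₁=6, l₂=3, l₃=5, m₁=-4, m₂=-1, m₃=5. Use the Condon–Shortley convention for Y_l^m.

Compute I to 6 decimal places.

Checks pass: Σm=0; 14 even; l₃=5∈[3,9].
(2·6+1)(2·3+1)(2·5+1) = 1001
Δ: 4! 8! 2! / 15! → 1/675675
sum: t=1:−1/8640 t=2:+1/2304 t=3:−1/8640 = 7/34560
3j²(6 3 5; 0 0 0) = Δ·Π!·Σ² = 7/429  (sign -1)
sum: t=2:+1/322560 = 1/322560
3j²(6 3 5; -4 -1 5) = Δ·Π!·Σ² = 18/1001  (sign +1)
combine: 4πI² = 1001·7/429·18/1001 = 42/143
take √, sign -1: I = -0.15288036

-0.152880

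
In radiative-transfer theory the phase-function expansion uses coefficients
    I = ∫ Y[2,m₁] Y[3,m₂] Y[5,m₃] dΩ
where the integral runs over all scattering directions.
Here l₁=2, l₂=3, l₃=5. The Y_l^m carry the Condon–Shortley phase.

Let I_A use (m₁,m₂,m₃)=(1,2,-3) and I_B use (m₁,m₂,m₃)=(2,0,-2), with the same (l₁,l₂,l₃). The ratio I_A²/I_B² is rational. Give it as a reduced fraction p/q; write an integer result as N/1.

16/5

Same 2,3,5: normalisation and zero-m 3j drop out of the ratio.
A: Δ: 0! 4! 6! / 11! → 1/2310; sum: t=0:+1/720 = 1/720; 3j²(2 3 5; 1 2 -3) = Δ·Π!·Σ² = 8/165  (sign +1)
B: Δ: 0! 4! 6! / 11! → 1/2310; sum: t=0:+1/864 = 1/864; 3j²(2 3 5; 2 0 -2) = Δ·Π!·Σ² = 1/66  (sign -1)
I_A²/I_B² = (8/165)/(1/66) = 16/5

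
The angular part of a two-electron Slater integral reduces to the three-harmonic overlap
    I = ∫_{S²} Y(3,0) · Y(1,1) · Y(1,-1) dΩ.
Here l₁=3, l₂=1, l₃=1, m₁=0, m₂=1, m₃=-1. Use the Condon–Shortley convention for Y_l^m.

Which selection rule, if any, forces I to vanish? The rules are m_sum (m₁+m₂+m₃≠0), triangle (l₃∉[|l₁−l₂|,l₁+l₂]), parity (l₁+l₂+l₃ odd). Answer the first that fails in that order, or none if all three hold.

triangle

m₁+m₂+m₃ = 0 + 1 − 1 = 0  ✓
triangle: |3−1|=2 ≤ l₃=1 ≤ 3+1=4  ✗
parity: l₁+l₂+l₃ = 5 is odd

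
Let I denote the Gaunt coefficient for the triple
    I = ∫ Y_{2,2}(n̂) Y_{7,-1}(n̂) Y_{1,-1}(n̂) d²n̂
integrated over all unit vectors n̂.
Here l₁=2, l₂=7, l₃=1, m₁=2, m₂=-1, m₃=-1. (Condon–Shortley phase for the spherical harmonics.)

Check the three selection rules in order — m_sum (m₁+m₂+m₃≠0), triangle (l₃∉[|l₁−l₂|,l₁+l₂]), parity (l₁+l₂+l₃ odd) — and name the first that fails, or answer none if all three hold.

triangle

azimuthal sum: 2 − 1 − 1 = 0  ✓
5 ≤ 1 ≤ 9 (triangle on l)  ✗
L = 2 + 7 + 1 = 10 (even)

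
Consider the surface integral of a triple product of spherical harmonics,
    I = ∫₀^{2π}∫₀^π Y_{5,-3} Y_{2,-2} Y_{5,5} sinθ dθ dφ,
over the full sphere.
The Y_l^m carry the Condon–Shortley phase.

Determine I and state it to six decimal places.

0.088588

Rules hold: Σm=0, L=12 even, 3≤5≤7.
N = 11·5·11 = 605
Δ = 2!·8!·2!/13! = 1/38610
Racah Σ t=0..2: t=0:+1/2880 t=1:−1/576 t=2:+1/2880 = -1/960
⇒ 3j(5 2 5; 0 0 0)² = 10/429, sgn +1
Racah Σ t=0..0: t=0:+1/161280 = 1/161280
⇒ 3j(5 2 5; -3 -2 5)² = 1/143, sgn +1
4πI² = N·(3j₀)²·(3jₘ)² = 50/507
I = +1·√(0.0986193/4π) = 0.08858824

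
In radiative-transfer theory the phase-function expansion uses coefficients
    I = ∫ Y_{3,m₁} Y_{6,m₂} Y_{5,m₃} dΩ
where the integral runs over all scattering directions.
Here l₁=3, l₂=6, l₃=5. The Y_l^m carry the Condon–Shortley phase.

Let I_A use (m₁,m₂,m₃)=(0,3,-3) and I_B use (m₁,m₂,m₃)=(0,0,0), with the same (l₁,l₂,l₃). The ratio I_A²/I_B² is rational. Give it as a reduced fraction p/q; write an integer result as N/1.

3/49

l's match ⇒ only the (l;m) 3-j factors differ between A and B.
A: triangle coeff Δ(3,6,5) = 1/675675; Σ_t [1,3]: t=1:−1/483840 t=2:+1/20160 t=3:−1/17280 = -1/96768; (3j)²=1/1001 [(3 6 5; 0 3 -3)], sign=-1
B: triangle coeff Δ(3,6,5) = 1/675675; Σ_t [1,3]: t=1:−1/8640 t=2:+1/2304 t=3:−1/8640 = 7/34560; (3j)²=7/429 [(3 6 5; 0 0 0)], sign=-1
I_A²/I_B² = (1/1001)/(7/429) = 3/49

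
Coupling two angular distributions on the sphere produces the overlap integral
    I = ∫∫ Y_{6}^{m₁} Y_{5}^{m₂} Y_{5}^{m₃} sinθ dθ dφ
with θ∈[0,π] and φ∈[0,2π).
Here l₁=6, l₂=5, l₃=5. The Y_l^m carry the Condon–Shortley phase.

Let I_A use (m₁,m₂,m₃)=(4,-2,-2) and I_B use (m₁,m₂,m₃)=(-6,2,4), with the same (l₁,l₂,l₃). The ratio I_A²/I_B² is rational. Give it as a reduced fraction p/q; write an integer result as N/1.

Same 6,5,5: normalisation and zero-m 3j drop out of the ratio.
A: Δ: 6! 6! 4! / 17! → 1/28588560; sum: t=0:+1/207360 t=1:−1/57600 t=2:+1/207360 = -1/129600; 3j²(6 5 5; 4 -2 -2) = Δ·Π!·Σ² = 168/12155  (sign +1)
B: Δ: 6! 6! 4! / 17! → 1/28588560; sum: t=6:+1/3110400 = 1/3110400; 3j²(6 5 5; -6 2 4) = Δ·Π!·Σ² = 21/1105  (sign -1)
I_A²/I_B² = (168/12155)/(21/1105) = 8/11

8/11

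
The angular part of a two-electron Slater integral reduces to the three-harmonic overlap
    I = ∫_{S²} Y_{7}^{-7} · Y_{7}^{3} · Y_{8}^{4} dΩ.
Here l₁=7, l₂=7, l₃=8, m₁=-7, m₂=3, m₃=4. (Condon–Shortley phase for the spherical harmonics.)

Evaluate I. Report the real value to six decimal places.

-0.161199

Checks pass: Σm=0; 22 even; l₃=8∈[0,14].
(2·7+1)(2·7+1)(2·8+1) = 3825
Δ: 6! 8! 8! / 23! → 1/22086194130
sum: t=0:+1/18289152000 t=1:−1/248832000 t=2:+1/24883200 t=3:−1/11943936 t=4:+1/24883200 t=5:−1/248832000 t=6:+1/18289152000 = -11/975421440
3j²(7 7 8; 0 0 0) = Δ·Π!·Σ² = 1750/289731  (sign -1)
sum: t=6:+1/16721510400 = 1/16721510400
3j²(7 7 8; -7 3 4) = Δ·Π!·Σ² = 105/7429  (sign +1)
combine: 4πI² = 3825·1750/289731·105/7429 = 13781250/42204149
take √, sign -1: I = -0.16119880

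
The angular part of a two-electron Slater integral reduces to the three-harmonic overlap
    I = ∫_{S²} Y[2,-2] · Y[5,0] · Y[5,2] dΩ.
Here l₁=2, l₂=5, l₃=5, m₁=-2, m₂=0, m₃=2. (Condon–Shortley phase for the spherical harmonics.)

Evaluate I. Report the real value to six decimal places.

m-sum 0 ✓  L=12 even ✓  3≤5≤7 ✓
Π(2lᵢ+1) = 5×11×11 = 605
triangle coeff Δ(2,5,5) = 1/38610
Σ_t [0,2]: t=0:+1/2880 t=1:−1/576 t=2:+1/2880 = -1/960
(3j)²=10/429 [(2 5 5; 0 0 0)], sign=+1
Σ_t [2,2]: t=2:+1/2880 = 1/2880
(3j)²=14/429 [(2 5 5; -2 0 2)], sign=-1
⇒ 4πI² = 700/1521
I = (-1)√(700/1521/(4π)) = -0.19137248

-0.191372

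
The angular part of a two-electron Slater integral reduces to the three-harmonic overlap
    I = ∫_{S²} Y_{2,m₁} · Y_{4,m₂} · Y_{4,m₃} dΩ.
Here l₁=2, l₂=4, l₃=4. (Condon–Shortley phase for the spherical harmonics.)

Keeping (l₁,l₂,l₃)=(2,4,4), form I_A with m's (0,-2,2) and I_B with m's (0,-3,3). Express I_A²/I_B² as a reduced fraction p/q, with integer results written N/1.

64/49

Same 2,4,4: normalisation and zero-m 3j drop out of the ratio.
A: Δ: 2! 2! 6! / 11! → 1/13860; sum: t=0:+1/192 t=1:−1/120 t=2:+1/2880 = -1/360; 3j²(2 4 4; 0 -2 2) = Δ·Π!·Σ² = 16/3465  (sign -1)
B: Δ: 2! 2! 6! / 11! → 1/13860; sum: t=0:+1/480 t=1:−1/720 = 1/1440; 3j²(2 4 4; 0 -3 3) = Δ·Π!·Σ² = 7/1980  (sign -1)
I_A²/I_B² = (16/3465)/(7/1980) = 64/49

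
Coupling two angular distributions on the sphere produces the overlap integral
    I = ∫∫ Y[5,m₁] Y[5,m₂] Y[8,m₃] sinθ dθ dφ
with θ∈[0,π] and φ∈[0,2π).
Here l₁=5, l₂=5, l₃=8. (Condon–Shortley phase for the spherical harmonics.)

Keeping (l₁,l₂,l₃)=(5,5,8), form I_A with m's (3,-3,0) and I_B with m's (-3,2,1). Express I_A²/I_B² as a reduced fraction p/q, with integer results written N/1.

Same 5,5,8: normalisation and zero-m 3j drop out of the ratio.
A: Δ: 2! 8! 8! / 19! → 1/37413090; sum: t=0:+1/4147200 t=1:−1/25401600 t=2:+1/3251404800 = 73/361267200; 3j²(5 5 8; 3 -3 0) = Δ·Π!·Σ² = 5329/461890  (sign +1)
B: Δ: 2! 8! 8! / 19! → 1/37413090; sum: t=0:+1/406425600 t=1:−1/7257600 t=2:+1/2073600 = 47/135475200; 3j²(5 5 8; -3 2 1) = Δ·Π!·Σ² = 6627/461890  (sign -1)
I_A²/I_B² = (5329/461890)/(6627/461890) = 5329/6627

5329/6627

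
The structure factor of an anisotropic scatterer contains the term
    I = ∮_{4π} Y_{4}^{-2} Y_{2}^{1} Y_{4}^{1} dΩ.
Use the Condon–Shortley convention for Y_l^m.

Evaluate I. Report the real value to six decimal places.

0.127700

Rules hold: Σm=0, L=10 even, 2≤4≤6.
N = 9·5·9 = 405
Δ = 2!·6!·2!/11! = 1/13860
Racah Σ t=0..2: t=0:+1/192 t=1:−1/36 t=2:+1/192 = -5/288
⇒ 3j(4 2 4; 0 0 0)² = 20/693, sgn -1
Racah Σ t=1..2: t=1:−1/240 t=2:+1/96 = 1/160
⇒ 3j(4 2 4; -2 1 1)² = 27/1540, sgn -1
4πI² = N·(3j₀)²·(3jₘ)² = 1215/5929
I = +1·√(0.204925/4π) = 0.12770047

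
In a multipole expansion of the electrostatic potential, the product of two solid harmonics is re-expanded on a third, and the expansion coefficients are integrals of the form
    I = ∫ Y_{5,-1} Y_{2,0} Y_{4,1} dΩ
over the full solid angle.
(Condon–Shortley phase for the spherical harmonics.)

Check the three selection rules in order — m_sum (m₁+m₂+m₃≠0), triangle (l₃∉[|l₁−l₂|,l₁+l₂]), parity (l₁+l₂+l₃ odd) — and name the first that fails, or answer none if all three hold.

azimuthal sum: -1 + 0 + 1 = 0  ✓
3 ≤ 4 ≤ 7 (triangle on l)  ✓
L = 5 + 2 + 4 = 11 (odd)  ✗

parity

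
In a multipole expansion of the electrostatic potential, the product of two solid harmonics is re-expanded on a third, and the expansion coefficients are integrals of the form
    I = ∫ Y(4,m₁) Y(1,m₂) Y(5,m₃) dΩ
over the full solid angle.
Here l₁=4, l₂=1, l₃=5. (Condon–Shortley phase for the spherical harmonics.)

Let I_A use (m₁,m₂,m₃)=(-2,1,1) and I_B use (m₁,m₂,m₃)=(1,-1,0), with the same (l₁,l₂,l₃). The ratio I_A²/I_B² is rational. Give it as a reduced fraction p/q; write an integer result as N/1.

3/5

Shared (l₁,l₂,l₃)=(4,1,5): N and (l;000)² cancel in I_A²/I_B².
A: Δ = 0!·8!·2!/11! = 1/495; Racah Σ t=0..0: t=0:+1/2880 = 1/2880; ⇒ 3j(4 1 5; -2 1 1)² = 2/165, sgn +1
B: Δ = 0!·8!·2!/11! = 1/495; Racah Σ t=0..0: t=0:+1/1440 = 1/1440; ⇒ 3j(4 1 5; 1 -1 0)² = 2/99, sgn -1
I_A²/I_B² = (2/165)/(2/99) = 3/5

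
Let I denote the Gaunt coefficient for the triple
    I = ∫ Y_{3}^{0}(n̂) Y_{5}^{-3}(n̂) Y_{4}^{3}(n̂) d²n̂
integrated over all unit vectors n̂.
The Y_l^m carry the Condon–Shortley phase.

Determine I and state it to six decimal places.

0.103862

m-sum 0 ✓  L=12 even ✓  2≤4≤8 ✓
Π(2lᵢ+1) = 7×11×9 = 693
triangle coeff Δ(3,5,4) = 1/180180
Σ_t [1,3]: t=1:−1/576 t=2:+1/144 t=3:−1/576 = 1/288
(3j)²=20/1001 [(3 5 4; 0 0 0)], sign=+1
Σ_t [1,2]: t=1:−1/1440 t=2:+1/2880 = -1/2880
(3j)²=7/715 [(3 5 4; 0 -3 3)], sign=+1
⇒ 4πI² = 252/1859
I = (+1)√(252/1859/(4π)) = 0.10386175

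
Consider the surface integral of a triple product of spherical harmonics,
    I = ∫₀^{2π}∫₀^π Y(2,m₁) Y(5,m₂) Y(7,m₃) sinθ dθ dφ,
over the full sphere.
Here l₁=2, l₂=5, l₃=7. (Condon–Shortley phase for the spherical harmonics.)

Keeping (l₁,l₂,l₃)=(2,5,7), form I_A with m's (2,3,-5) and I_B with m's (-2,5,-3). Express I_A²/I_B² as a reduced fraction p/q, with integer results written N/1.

495/1

Shared (l₁,l₂,l₃)=(2,5,7): N and (l;000)² cancel in I_A²/I_B².
A: Δ = 0!·4!·10!/15! = 1/15015; Racah Σ t=0..0: t=0:+1/1935360 = 1/1935360; ⇒ 3j(2 5 7; 2 3 -5)² = 3/91, sgn +1
B: Δ = 0!·4!·10!/15! = 1/15015; Racah Σ t=0..0: t=0:+1/87091200 = 1/87091200; ⇒ 3j(2 5 7; -2 5 -3)² = 1/15015, sgn +1
I_A²/I_B² = (3/91)/(1/15015) = 495/1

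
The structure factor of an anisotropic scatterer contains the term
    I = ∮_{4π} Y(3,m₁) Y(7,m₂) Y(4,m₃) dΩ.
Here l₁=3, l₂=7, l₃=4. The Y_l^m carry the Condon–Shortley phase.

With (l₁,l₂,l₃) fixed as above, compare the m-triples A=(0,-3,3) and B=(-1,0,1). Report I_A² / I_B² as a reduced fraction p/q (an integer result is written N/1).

Same 3,7,4: normalisation and zero-m 3j drop out of the ratio.
A: Δ: 6! 0! 8! / 15! → 1/45045; sum: t=3:−1/181440 = -1/181440; 3j²(3 7 4; 0 -3 3) = Δ·Π!·Σ² = 32/3003  (sign +1)
B: Δ: 6! 0! 8! / 15! → 1/45045; sum: t=4:+1/34560 = 1/34560; 3j²(3 7 4; -1 0 1) = Δ·Π!·Σ² = 7/429  (sign -1)
I_A²/I_B² = (32/3003)/(7/429) = 32/49

32/49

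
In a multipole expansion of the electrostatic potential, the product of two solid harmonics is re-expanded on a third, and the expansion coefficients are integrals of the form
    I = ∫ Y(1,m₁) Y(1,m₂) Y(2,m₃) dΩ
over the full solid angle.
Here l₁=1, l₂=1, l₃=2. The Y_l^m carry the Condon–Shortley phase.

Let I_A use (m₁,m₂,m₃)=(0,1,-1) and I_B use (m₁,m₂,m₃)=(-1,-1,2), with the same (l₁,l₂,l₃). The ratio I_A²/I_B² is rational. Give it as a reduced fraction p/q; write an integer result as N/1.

Shared (l₁,l₂,l₃)=(1,1,2): N and (l;000)² cancel in I_A²/I_B².
A: Δ = 0!·2!·2!/5! = 1/30; Racah Σ t=0..0: t=0:+1/2 = 1/2; ⇒ 3j(1 1 2; 0 1 -1)² = 1/10, sgn -1
B: Δ = 0!·2!·2!/5! = 1/30; Racah Σ t=0..0: t=0:+1/4 = 1/4; ⇒ 3j(1 1 2; -1 -1 2)² = 1/5, sgn +1
I_A²/I_B² = (1/10)/(1/5) = 1/2

1/2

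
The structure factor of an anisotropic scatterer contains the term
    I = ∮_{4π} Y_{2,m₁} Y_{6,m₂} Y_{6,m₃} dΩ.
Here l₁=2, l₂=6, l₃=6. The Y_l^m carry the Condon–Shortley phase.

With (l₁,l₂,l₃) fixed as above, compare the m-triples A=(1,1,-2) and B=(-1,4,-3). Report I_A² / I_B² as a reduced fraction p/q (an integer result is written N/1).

Shared (l₁,l₂,l₃)=(2,6,6): N and (l;000)² cancel in I_A²/I_B².
A: Δ = 2!·2!·10!/15! = 1/90090; Racah Σ t=0..1: t=0:+1/60480 t=1:−1/34560 = -1/80640; ⇒ 3j(2 6 6; 1 1 -2)² = 6/1001, sgn -1
B: Δ = 2!·2!·10!/15! = 1/90090; Racah Σ t=1..2: t=1:−1/725760 t=2:+1/161280 = 1/207360; ⇒ 3j(2 6 6; -1 4 -3)² = 7/286, sgn -1
I_A²/I_B² = (6/1001)/(7/286) = 12/49

12/49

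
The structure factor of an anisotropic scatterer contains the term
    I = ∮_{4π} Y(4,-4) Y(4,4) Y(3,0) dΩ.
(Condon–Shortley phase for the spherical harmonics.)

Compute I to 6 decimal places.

L=11 odd ⇒ parity kills the (l;000) factor ⇒ I = 0

0.000000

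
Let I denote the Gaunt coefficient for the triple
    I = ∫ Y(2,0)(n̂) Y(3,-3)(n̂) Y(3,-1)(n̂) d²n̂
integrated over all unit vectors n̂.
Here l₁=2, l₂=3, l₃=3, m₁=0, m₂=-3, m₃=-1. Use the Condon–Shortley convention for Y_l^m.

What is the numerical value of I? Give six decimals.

0.000000

0 − 3 − 1 = -4 ≠ 0: azimuthal integral kills it; I = 0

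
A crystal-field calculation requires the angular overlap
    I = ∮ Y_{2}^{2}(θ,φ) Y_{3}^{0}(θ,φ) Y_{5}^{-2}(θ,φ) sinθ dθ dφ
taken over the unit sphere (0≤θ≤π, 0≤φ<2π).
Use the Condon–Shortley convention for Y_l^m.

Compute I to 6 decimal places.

0.141758

Rules hold: Σm=0, L=10 even, 1≤5≤5.
N = 5·7·11 = 385
Δ = 0!·4!·6!/11! = 1/2310
Racah Σ t=0..0: t=0:+1/144 = 1/144
⇒ 3j(2 3 5; 0 0 0)² = 10/231, sgn -1
Racah Σ t=0..0: t=0:+1/864 = 1/864
⇒ 3j(2 3 5; 2 0 -2)² = 1/66, sgn -1
4πI² = N·(3j₀)²·(3jₘ)² = 25/99
I = +1·√(0.252525/4π) = 0.14175797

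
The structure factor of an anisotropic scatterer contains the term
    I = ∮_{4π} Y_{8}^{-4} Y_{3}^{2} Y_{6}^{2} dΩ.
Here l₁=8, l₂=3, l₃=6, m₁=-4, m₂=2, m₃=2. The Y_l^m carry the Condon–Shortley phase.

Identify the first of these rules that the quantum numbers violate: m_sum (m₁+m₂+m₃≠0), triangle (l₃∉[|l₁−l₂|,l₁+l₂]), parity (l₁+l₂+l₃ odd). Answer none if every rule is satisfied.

azimuthal sum: -4 + 2 + 2 = 0  ✓
5 ≤ 6 ≤ 11 (triangle on l)  ✓
L = 8 + 3 + 6 = 17 (odd)  ✗

parity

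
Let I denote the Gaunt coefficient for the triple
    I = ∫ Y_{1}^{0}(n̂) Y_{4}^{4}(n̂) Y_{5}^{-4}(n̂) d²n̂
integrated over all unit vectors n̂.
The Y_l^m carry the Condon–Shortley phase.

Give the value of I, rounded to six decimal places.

Checks pass: Σm=0; 10 even; l₃=5∈[3,5].
(2·1+1)(2·4+1)(2·5+1) = 297
Δ: 0! 2! 8! / 11! → 1/495
sum: t=0:+1/576 = 1/576
3j²(1 4 5; 0 0 0) = Δ·Π!·Σ² = 5/99  (sign -1)
sum: t=0:+1/40320 = 1/40320
3j²(1 4 5; 0 4 -4) = Δ·Π!·Σ² = 1/55  (sign -1)
combine: 4πI² = 297·5/99·1/55 = 3/11
take √, sign +1: I = 0.14731920

0.147319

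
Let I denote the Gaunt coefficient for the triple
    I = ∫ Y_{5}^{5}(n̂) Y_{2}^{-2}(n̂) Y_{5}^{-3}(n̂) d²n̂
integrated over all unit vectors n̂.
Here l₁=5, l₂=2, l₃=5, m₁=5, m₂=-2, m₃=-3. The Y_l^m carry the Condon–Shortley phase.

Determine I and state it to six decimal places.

m-sum 0 ✓  L=12 even ✓  3≤5≤7 ✓
Π(2lᵢ+1) = 11×5×11 = 605
triangle coeff Δ(5,2,5) = 1/38610
Σ_t [0,2]: t=0:+1/2880 t=1:−1/576 t=2:+1/2880 = -1/960
(3j)²=10/429 [(5 2 5; 0 0 0)], sign=+1
Σ_t [0,0]: t=0:+1/161280 = 1/161280
(3j)²=1/143 [(5 2 5; 5 -2 -3)], sign=+1
⇒ 4πI² = 50/507
I = (+1)√(50/507/(4π)) = 0.08858824

0.088588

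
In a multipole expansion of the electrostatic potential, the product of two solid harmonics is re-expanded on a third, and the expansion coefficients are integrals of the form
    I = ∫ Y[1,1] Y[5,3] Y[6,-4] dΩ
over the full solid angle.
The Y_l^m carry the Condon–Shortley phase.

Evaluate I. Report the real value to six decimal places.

0.274090

Checks pass: Σm=0; 12 even; l₃=6∈[4,6].
(2·1+1)(2·5+1)(2·6+1) = 429
Δ: 0! 2! 10! / 13! → 1/858
sum: t=0:+1/14400 = 1/14400
3j²(1 5 6; 0 0 0) = Δ·Π!·Σ² = 6/143  (sign +1)
sum: t=0:+1/161280 = 1/161280
3j²(1 5 6; 1 3 -4) = Δ·Π!·Σ² = 15/286  (sign +1)
combine: 4πI² = 429·6/143·15/286 = 135/143
take √, sign +1: I = 0.27409047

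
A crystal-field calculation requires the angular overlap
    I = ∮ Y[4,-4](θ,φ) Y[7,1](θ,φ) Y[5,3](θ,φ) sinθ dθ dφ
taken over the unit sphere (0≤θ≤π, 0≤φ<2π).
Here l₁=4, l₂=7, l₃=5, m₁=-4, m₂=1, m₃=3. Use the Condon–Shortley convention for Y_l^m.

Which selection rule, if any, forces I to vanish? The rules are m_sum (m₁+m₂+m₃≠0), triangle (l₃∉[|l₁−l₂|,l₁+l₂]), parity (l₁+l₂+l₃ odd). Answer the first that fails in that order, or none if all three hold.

azimuthal sum: -4 + 1 + 3 = 0  ✓
3 ≤ 5 ≤ 11 (triangle on l)  ✓
L = 4 + 7 + 5 = 16 (even)  ✓

none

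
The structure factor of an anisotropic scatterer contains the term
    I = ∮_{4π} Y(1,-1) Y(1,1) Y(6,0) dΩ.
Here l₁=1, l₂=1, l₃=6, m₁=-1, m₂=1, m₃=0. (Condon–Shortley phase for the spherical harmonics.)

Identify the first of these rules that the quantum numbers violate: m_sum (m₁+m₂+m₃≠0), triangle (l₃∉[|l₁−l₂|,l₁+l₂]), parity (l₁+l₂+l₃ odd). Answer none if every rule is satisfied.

m₁+m₂+m₃ = -1 + 1 + 0 = 0  ✓
triangle: |1−1|=0 ≤ l₃=6 ≤ 1+1=2  ✗
parity: l₁+l₂+l₃ = 8 is even

triangle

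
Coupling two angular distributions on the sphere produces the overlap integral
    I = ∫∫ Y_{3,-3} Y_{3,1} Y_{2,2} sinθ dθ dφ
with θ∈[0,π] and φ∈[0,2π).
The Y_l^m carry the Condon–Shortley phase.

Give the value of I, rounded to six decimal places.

m-sum 0 ✓  L=8 even ✓  0≤2≤6 ✓
Π(2lᵢ+1) = 7×7×5 = 245
triangle coeff Δ(3,3,2) = 1/3780
Σ_t [1,3]: t=1:−1/24 t=2:+1/4 t=3:−1/24 = 1/6
(3j)²=4/105 [(3 3 2; 0 0 0)], sign=+1
Σ_t [4,4]: t=4:+1/96 = 1/96
(3j)²=1/42 [(3 3 2; -3 1 2)], sign=+1
⇒ 4πI² = 2/9
I = (+1)√(2/9/(4π)) = 0.13298076

0.132981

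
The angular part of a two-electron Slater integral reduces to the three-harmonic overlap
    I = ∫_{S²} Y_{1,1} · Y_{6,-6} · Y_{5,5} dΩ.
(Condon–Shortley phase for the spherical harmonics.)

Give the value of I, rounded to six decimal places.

0.331940

Checks pass: Σm=0; 12 even; l₃=5∈[5,7].
(2·1+1)(2·6+1)(2·5+1) = 429
Δ: 2! 0! 10! / 13! → 1/858
sum: t=1:−1/14400 = -1/14400
3j²(1 6 5; 0 0 0) = Δ·Π!·Σ² = 6/143  (sign +1)
sum: t=0:+1/7257600 = 1/7257600
3j²(1 6 5; 1 -6 5) = Δ·Π!·Σ² = 1/13  (sign +1)
combine: 4πI² = 429·6/143·1/13 = 18/13
take √, sign +1: I = 0.33194004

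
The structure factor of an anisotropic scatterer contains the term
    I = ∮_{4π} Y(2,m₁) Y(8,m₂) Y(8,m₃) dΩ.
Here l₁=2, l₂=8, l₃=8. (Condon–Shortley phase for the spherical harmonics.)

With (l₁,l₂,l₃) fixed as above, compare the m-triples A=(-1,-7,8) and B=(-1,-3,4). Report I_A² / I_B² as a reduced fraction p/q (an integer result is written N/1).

Same 2,8,8: normalisation and zero-m 3j drop out of the ratio.
A: Δ: 2! 2! 14! / 19! → 1/348840; sum: t=1:−1/174356582400 = -1/174356582400; 3j²(2 8 8; -1 -7 8) = Δ·Π!·Σ² = 5/323  (sign -1)
B: Δ: 2! 2! 14! / 19! → 1/348840; sum: t=1:−1/174182400 t=2:+1/479001600 = -1/273715200; 3j²(2 8 8; -1 -3 4) = Δ·Π!·Σ² = 49/3876  (sign -1)
I_A²/I_B² = (5/323)/(49/3876) = 60/49

60/49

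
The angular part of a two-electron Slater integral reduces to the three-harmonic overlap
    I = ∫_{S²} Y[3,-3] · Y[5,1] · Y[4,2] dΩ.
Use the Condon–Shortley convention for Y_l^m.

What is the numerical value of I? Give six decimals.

0.143662

Checks pass: Σm=0; 12 even; l₃=4∈[2,8].
(2·3+1)(2·5+1)(2·4+1) = 693
Δ: 4! 2! 6! / 13! → 1/180180
sum: t=1:−1/576 t=2:+1/144 t=3:−1/576 = 1/288
3j²(3 5 4; 0 0 0) = Δ·Π!·Σ² = 20/1001  (sign +1)
sum: t=4:+1/2304 = 1/2304
3j²(3 5 4; -3 1 2) = Δ·Π!·Σ² = 75/4004  (sign +1)
combine: 4πI² = 693·20/1001·75/4004 = 3375/13013
take √, sign +1: I = 0.14366244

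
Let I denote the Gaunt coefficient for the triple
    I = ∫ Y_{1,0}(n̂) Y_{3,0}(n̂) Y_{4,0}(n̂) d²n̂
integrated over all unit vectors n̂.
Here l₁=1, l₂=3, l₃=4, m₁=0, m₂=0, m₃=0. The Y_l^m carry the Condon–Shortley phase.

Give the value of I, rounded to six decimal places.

0.246233

Rules hold: Σm=0, L=8 even, 2≤4≤4.
N = 3·7·9 = 189
Δ = 0!·2!·6!/9! = 1/252
Racah Σ t=0..0: t=0:+1/36 = 1/36
⇒ 3j(1 3 4; 0 0 0)² = 4/63, sgn +1
(m-triple is (0,0,0) — same symbol as above.)
4πI² = N·(3j₀)²·(3jₘ)² = 16/21
I = +1·√(0.761905/4π) = 0.24623252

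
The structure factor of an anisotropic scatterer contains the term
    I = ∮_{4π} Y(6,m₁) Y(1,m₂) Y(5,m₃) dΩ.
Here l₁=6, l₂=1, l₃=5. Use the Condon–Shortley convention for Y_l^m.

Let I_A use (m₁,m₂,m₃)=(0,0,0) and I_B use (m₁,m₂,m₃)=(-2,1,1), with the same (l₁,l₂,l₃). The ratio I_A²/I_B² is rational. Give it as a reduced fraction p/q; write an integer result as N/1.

9/7

Shared (l₁,l₂,l₃)=(6,1,5): N and (l;000)² cancel in I_A²/I_B².
A: Δ = 2!·10!·0!/13! = 1/858; Racah Σ t=1..1: t=1:−1/14400 = -1/14400; ⇒ 3j(6 1 5; 0 0 0)² = 6/143, sgn +1
B: Δ = 2!·10!·0!/13! = 1/858; Racah Σ t=2..2: t=2:+1/34560 = 1/34560; ⇒ 3j(6 1 5; -2 1 1)² = 14/429, sgn +1
I_A²/I_B² = (6/143)/(14/429) = 9/7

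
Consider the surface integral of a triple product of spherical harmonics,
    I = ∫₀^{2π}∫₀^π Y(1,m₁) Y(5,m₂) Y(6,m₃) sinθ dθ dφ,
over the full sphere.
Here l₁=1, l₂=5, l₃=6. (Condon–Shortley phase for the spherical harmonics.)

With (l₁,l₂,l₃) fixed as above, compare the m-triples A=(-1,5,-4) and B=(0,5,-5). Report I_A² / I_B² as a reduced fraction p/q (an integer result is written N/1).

1/11

Shared (l₁,l₂,l₃)=(1,5,6): N and (l;000)² cancel in I_A²/I_B².
A: Δ = 0!·2!·10!/13! = 1/858; Racah Σ t=0..0: t=0:+1/7257600 = 1/7257600; ⇒ 3j(1 5 6; -1 5 -4)² = 1/858, sgn +1
B: Δ = 0!·2!·10!/13! = 1/858; Racah Σ t=0..0: t=0:+1/3628800 = 1/3628800; ⇒ 3j(1 5 6; 0 5 -5)² = 1/78, sgn -1
I_A²/I_B² = (1/858)/(1/78) = 1/11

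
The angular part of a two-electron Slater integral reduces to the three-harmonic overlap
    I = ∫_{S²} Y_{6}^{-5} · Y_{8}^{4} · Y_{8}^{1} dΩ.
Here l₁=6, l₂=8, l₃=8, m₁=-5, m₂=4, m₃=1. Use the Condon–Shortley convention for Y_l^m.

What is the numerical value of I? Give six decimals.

0.096680

m-sum 0 ✓  L=22 even ✓  2≤8≤14 ✓
Π(2lᵢ+1) = 13×17×17 = 3757
triangle coeff Δ(6,8,8) = 1/13742520792
Σ_t [0,6]: t=0:+1/41803776000 t=1:−1/435456000 t=2:+1/39813120 t=3:−1/18662400 t=4:+1/39813120 t=5:−1/435456000 t=6:+1/41803776000 = -11/1393459200
(3j)²=600/96577 [(6 8 8; 0 0 0)], sign=-1
Σ_t [5,6]: t=5:−1/2612736000 t=6:+1/1492992000 = 1/3483648000
(3j)²=486/96577 [(6 8 8; -5 4 1)], sign=-1
⇒ 4πI² = 291600/2482597
I = (+1)√(291600/2482597/(4π)) = 0.09667979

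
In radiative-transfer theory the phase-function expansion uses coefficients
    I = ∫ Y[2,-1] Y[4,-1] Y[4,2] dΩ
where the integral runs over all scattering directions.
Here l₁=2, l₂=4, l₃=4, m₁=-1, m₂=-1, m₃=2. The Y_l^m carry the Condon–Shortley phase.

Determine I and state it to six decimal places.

0.127700

m-sum 0 ✓  L=10 even ✓  2≤4≤6 ✓
Π(2lᵢ+1) = 5×9×9 = 405
triangle coeff Δ(2,4,4) = 1/13860
Σ_t [0,2]: t=0:+1/192 t=1:−1/36 t=2:+1/192 = -5/288
(3j)²=20/693 [(2 4 4; 0 0 0)], sign=-1
Σ_t [1,2]: t=1:−1/96 t=2:+1/240 = -1/160
(3j)²=27/1540 [(2 4 4; -1 -1 2)], sign=-1
⇒ 4πI² = 1215/5929
I = (+1)√(1215/5929/(4π)) = 0.12770047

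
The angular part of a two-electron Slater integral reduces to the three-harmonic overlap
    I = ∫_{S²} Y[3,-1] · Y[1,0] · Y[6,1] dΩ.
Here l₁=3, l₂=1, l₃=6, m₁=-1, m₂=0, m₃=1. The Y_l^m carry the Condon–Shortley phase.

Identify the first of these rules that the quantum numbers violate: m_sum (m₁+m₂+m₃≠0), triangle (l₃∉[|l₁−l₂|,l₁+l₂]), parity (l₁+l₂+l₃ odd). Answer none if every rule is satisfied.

azimuthal sum: -1 + 0 + 1 = 0  ✓
2 ≤ 6 ≤ 4 (triangle on l)  ✗
L = 3 + 1 + 6 = 10 (even)

triangle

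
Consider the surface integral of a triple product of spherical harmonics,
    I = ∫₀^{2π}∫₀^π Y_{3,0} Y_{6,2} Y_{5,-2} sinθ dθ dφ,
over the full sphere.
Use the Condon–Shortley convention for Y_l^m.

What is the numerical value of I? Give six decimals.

0.058844

Checks pass: Σm=0; 14 even; l₃=5∈[3,9].
(2·3+1)(2·6+1)(2·5+1) = 1001
Δ: 4! 2! 8! / 15! → 1/675675
sum: t=1:−1/8640 t=2:+1/2304 t=3:−1/8640 = 7/34560
3j²(3 6 5; 0 0 0) = Δ·Π!·Σ² = 7/429  (sign -1)
sum: t=1:−1/60480 t=2:+1/5760 t=3:−1/8640 = 1/24192
3j²(3 6 5; 0 2 -2) = Δ·Π!·Σ² = 8/3003  (sign -1)
combine: 4πI² = 1001·7/429·8/3003 = 56/1287
take √, sign +1: I = 0.05884368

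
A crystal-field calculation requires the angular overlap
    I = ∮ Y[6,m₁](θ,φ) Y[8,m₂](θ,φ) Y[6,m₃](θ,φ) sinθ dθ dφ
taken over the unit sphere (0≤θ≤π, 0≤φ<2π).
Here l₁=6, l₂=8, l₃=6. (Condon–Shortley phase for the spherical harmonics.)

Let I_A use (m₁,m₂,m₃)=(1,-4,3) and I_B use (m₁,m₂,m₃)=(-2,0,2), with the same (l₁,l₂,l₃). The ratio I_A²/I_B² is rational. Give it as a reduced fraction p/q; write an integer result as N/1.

385/5041

Same 6,8,6: normalisation and zero-m 3j drop out of the ratio.
A: Δ: 8! 4! 8! / 21! → 1/1309458150; sum: t=1:−1/87091200 t=2:+1/12441600 t=3:−1/14515200 t=4:+1/139345920 = 1/139345920; 3j²(6 8 6; 1 -4 3) = Δ·Π!·Σ² = 5/8398  (sign -1)
B: Δ: 8! 4! 8! / 21! → 1/1309458150; sum: t=4:+1/7962624 t=5:−1/3110400 t=6:+1/8294400 t=7:−1/152409600 t=8:+1/39016857600 = -71/867041280; 3j²(6 8 6; -2 0 2) = Δ·Π!·Σ² = 5041/646646  (sign -1)
I_A²/I_B² = (5/8398)/(5041/646646) = 385/5041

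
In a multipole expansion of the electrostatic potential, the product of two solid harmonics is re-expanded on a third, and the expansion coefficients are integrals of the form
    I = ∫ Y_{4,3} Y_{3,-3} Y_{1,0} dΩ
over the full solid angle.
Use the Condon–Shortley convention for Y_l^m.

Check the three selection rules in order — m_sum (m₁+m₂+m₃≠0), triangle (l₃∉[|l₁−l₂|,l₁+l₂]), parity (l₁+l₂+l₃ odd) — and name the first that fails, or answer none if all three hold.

m₁+m₂+m₃ = 3 − 3 + 0 = 0  ✓
triangle: |4−3|=1 ≤ l₃=1 ≤ 4+3=7  ✓
parity: l₁+l₂+l₃ = 8 is even  ✓

none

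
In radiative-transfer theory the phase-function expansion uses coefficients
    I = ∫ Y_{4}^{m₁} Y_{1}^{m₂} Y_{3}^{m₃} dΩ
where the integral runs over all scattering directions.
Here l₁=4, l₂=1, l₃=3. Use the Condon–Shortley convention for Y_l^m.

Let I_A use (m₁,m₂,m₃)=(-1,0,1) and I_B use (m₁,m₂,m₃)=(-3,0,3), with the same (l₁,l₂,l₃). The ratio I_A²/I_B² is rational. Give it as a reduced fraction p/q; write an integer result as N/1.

15/7

Same 4,1,3: normalisation and zero-m 3j drop out of the ratio.
A: Δ: 2! 6! 0! / 9! → 1/252; sum: t=1:−1/48 = -1/48; 3j²(4 1 3; -1 0 1) = Δ·Π!·Σ² = 5/84  (sign -1)
B: Δ: 2! 6! 0! / 9! → 1/252; sum: t=1:−1/720 = -1/720; 3j²(4 1 3; -3 0 3) = Δ·Π!·Σ² = 1/36  (sign -1)
I_A²/I_B² = (5/84)/(1/36) = 15/7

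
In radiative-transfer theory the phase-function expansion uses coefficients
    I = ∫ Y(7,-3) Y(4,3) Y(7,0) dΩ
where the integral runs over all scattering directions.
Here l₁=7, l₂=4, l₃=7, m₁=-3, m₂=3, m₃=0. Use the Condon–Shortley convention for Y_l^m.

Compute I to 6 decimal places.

Rules hold: Σm=0, L=18 even, 3≤7≤11.
N = 15·9·15 = 2025
Δ = 4!·10!·4!/19! = 1/58198140
Racah Σ t=0..4: t=0:+1/17418240 t=1:−1/622080 t=2:+1/230400 t=3:−1/622080 t=4:+1/17418240 = 1/806400
⇒ 3j(7 4 7; 0 0 0)² = 2268/230945, sgn -1
Racah Σ t=3..4: t=3:−1/4354560 t=4:+1/2488320 = 1/5806080
⇒ 3j(7 4 7; -3 3 0)² = 525/92378, sgn -1
4πI² = N·(3j₀)²·(3jₘ)² = 241116750/2133423721
I = +1·√(0.113019/4π) = 0.09483534

0.094835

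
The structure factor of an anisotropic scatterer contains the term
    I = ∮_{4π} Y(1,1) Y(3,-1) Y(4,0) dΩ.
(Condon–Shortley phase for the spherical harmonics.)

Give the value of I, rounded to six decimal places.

m-sum 0 ✓  L=8 even ✓  2≤4≤4 ✓
Π(2lᵢ+1) = 3×7×9 = 189
triangle coeff Δ(1,3,4) = 1/252
Σ_t [0,0]: t=0:+1/36 = 1/36
(3j)²=4/63 [(1 3 4; 0 0 0)], sign=+1
Σ_t [0,0]: t=0:+1/96 = 1/96
(3j)²=1/42 [(1 3 4; 1 -1 0)], sign=+1
⇒ 4πI² = 2/7
I = (+1)√(2/7/(4π)) = 0.15078601

0.150786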